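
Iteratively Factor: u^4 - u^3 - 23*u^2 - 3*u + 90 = (u + 3)*(u^3 - 4*u^2 - 11*u + 30) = (u + 3)^2*(u^2 - 7*u + 10) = (u - 5)*(u + 3)^2*(u - 2)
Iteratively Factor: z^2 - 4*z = (z - 4)*(z)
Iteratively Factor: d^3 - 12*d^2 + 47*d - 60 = (d - 4)*(d^2 - 8*d + 15) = (d - 5)*(d - 4)*(d - 3)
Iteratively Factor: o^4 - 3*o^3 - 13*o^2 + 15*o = (o + 3)*(o^3 - 6*o^2 + 5*o) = (o - 1)*(o + 3)*(o^2 - 5*o) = (o - 5)*(o - 1)*(o + 3)*(o)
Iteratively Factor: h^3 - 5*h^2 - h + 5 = (h - 1)*(h^2 - 4*h - 5) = (h - 5)*(h - 1)*(h + 1)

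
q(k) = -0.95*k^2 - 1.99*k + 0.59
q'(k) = -1.9*k - 1.99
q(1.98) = -7.07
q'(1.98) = -5.75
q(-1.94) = 0.88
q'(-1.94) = 1.70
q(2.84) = -12.72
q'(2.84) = -7.39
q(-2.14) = 0.50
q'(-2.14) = 2.08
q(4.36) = -26.15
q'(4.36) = -10.27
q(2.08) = -7.66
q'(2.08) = -5.94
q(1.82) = -6.18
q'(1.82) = -5.45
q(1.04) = -2.51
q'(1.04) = -3.97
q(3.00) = -13.93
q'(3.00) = -7.69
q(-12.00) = -112.33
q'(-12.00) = 20.81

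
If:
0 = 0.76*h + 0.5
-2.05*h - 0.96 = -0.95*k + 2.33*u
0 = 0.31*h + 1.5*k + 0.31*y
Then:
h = -0.66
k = 0.135964912280702 - 0.206666666666667*y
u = 0.222253595361795 - 0.0842632331902718*y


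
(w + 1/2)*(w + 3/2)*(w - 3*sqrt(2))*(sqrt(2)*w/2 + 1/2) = sqrt(2)*w^4/2 - 5*w^3/2 + sqrt(2)*w^3 - 5*w^2 - 9*sqrt(2)*w^2/8 - 3*sqrt(2)*w - 15*w/8 - 9*sqrt(2)/8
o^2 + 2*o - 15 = (o - 3)*(o + 5)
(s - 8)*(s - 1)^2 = s^3 - 10*s^2 + 17*s - 8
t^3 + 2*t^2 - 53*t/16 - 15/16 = (t - 5/4)*(t + 1/4)*(t + 3)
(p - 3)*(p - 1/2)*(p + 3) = p^3 - p^2/2 - 9*p + 9/2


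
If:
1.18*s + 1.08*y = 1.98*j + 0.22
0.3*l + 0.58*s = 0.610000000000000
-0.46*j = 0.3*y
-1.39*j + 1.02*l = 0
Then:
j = 0.23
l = 0.31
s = 0.89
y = -0.35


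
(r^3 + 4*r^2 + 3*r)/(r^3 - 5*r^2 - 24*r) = (r + 1)/(r - 8)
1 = 1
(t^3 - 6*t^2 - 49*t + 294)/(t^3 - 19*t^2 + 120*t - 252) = (t + 7)/(t - 6)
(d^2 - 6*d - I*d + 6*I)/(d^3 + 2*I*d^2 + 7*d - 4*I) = (d - 6)/(d^2 + 3*I*d + 4)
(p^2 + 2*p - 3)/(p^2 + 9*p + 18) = (p - 1)/(p + 6)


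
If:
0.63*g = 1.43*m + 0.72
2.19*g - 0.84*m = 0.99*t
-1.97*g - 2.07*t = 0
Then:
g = -0.15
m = -0.57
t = 0.15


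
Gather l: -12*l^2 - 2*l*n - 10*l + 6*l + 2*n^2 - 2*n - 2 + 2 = -12*l^2 + l*(-2*n - 4) + 2*n^2 - 2*n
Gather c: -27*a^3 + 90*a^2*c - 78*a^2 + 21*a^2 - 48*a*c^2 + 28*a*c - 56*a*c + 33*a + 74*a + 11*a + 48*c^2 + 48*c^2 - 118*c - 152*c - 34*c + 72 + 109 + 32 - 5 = -27*a^3 - 57*a^2 + 118*a + c^2*(96 - 48*a) + c*(90*a^2 - 28*a - 304) + 208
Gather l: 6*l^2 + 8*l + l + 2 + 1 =6*l^2 + 9*l + 3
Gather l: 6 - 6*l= 6 - 6*l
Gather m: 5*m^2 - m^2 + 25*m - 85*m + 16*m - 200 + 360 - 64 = 4*m^2 - 44*m + 96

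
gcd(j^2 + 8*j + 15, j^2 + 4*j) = 1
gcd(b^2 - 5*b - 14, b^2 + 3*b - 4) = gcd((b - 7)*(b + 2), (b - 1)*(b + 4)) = 1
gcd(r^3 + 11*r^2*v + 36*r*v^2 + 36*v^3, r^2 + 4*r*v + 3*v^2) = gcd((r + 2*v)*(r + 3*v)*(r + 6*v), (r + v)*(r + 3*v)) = r + 3*v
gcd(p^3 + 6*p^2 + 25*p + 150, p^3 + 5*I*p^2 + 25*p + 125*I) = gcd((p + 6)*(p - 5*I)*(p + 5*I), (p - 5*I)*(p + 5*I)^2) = p^2 + 25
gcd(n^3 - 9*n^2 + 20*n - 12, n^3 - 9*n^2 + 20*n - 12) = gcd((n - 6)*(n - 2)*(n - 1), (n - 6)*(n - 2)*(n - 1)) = n^3 - 9*n^2 + 20*n - 12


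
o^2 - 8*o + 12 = (o - 6)*(o - 2)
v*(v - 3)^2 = v^3 - 6*v^2 + 9*v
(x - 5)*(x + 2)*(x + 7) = x^3 + 4*x^2 - 31*x - 70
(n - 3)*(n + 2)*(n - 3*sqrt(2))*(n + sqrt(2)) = n^4 - 2*sqrt(2)*n^3 - n^3 - 12*n^2 + 2*sqrt(2)*n^2 + 6*n + 12*sqrt(2)*n + 36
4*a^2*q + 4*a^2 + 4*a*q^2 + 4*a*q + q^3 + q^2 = (2*a + q)^2*(q + 1)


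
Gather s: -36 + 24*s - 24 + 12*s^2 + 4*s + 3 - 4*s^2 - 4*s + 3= 8*s^2 + 24*s - 54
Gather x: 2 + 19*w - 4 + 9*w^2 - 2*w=9*w^2 + 17*w - 2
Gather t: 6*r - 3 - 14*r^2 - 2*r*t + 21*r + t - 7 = -14*r^2 + 27*r + t*(1 - 2*r) - 10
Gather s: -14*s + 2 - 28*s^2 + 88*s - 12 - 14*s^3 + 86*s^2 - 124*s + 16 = -14*s^3 + 58*s^2 - 50*s + 6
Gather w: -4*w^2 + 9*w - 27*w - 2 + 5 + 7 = -4*w^2 - 18*w + 10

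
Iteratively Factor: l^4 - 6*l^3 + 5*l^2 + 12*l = (l - 4)*(l^3 - 2*l^2 - 3*l) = (l - 4)*(l - 3)*(l^2 + l) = (l - 4)*(l - 3)*(l + 1)*(l)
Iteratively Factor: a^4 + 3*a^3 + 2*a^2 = (a)*(a^3 + 3*a^2 + 2*a) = a*(a + 1)*(a^2 + 2*a) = a^2*(a + 1)*(a + 2)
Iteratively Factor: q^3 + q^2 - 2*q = (q)*(q^2 + q - 2) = q*(q + 2)*(q - 1)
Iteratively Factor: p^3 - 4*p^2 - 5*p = (p - 5)*(p^2 + p) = (p - 5)*(p + 1)*(p)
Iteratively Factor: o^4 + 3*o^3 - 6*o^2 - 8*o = (o + 1)*(o^3 + 2*o^2 - 8*o) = o*(o + 1)*(o^2 + 2*o - 8) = o*(o - 2)*(o + 1)*(o + 4)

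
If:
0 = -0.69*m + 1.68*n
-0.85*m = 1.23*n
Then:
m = 0.00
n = 0.00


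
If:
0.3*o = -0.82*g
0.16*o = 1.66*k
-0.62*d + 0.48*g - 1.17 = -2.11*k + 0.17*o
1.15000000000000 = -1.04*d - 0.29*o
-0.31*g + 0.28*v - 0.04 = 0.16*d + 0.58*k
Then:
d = -5.51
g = -5.78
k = 1.52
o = 15.81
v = -6.25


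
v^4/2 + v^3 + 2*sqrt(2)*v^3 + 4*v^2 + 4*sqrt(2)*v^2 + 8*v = v*(v/2 + 1)*(v + 2*sqrt(2))^2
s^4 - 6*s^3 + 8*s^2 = s^2*(s - 4)*(s - 2)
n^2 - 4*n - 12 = (n - 6)*(n + 2)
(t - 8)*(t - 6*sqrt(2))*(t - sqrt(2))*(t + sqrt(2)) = t^4 - 6*sqrt(2)*t^3 - 8*t^3 - 2*t^2 + 48*sqrt(2)*t^2 + 16*t + 12*sqrt(2)*t - 96*sqrt(2)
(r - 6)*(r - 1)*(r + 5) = r^3 - 2*r^2 - 29*r + 30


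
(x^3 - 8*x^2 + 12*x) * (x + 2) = x^4 - 6*x^3 - 4*x^2 + 24*x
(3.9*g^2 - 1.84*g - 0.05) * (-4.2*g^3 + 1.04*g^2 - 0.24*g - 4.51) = -16.38*g^5 + 11.784*g^4 - 2.6396*g^3 - 17.1994*g^2 + 8.3104*g + 0.2255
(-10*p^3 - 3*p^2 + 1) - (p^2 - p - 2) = -10*p^3 - 4*p^2 + p + 3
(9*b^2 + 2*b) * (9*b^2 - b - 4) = 81*b^4 + 9*b^3 - 38*b^2 - 8*b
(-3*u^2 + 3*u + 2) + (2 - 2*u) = -3*u^2 + u + 4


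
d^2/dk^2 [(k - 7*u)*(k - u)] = 2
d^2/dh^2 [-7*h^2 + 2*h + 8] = -14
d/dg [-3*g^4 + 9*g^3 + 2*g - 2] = -12*g^3 + 27*g^2 + 2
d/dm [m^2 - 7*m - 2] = 2*m - 7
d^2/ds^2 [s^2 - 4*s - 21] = 2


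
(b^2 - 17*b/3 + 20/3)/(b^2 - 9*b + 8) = (3*b^2 - 17*b + 20)/(3*(b^2 - 9*b + 8))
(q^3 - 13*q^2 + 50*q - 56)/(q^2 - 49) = (q^2 - 6*q + 8)/(q + 7)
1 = 1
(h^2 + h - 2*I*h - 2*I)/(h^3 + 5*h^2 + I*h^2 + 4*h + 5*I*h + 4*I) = (h - 2*I)/(h^2 + h*(4 + I) + 4*I)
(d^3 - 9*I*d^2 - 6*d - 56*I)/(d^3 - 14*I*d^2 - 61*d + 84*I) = (d + 2*I)/(d - 3*I)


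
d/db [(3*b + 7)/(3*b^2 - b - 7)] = (9*b^2 - 3*b - (3*b + 7)*(6*b - 1) - 21)/(-3*b^2 + b + 7)^2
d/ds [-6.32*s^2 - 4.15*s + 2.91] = -12.64*s - 4.15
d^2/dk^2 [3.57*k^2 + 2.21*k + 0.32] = 7.14000000000000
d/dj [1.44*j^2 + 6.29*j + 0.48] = 2.88*j + 6.29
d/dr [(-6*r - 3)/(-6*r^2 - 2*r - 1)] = 36*r*(-r - 1)/(36*r^4 + 24*r^3 + 16*r^2 + 4*r + 1)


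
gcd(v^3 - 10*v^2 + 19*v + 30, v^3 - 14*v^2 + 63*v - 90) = v^2 - 11*v + 30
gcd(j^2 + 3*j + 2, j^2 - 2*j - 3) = j + 1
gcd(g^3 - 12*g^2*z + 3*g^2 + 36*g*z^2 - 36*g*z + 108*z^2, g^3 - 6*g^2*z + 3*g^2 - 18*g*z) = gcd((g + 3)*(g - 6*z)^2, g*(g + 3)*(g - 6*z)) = -g^2 + 6*g*z - 3*g + 18*z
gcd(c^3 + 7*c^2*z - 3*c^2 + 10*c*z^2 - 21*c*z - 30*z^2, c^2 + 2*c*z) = c + 2*z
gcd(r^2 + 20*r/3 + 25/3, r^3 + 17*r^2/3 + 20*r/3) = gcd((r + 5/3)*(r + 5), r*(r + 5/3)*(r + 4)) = r + 5/3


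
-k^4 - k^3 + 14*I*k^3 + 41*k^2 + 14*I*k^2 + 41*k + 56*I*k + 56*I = (k - 8*I)*(k - 7*I)*(-I*k + 1)*(-I*k - I)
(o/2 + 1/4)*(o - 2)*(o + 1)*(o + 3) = o^4/2 + 5*o^3/4 - 2*o^2 - 17*o/4 - 3/2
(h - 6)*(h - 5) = h^2 - 11*h + 30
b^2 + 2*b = b*(b + 2)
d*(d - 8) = d^2 - 8*d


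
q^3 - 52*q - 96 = (q - 8)*(q + 2)*(q + 6)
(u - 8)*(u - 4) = u^2 - 12*u + 32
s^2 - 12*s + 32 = (s - 8)*(s - 4)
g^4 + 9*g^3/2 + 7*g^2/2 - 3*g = g*(g - 1/2)*(g + 2)*(g + 3)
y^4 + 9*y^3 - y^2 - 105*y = y*(y - 3)*(y + 5)*(y + 7)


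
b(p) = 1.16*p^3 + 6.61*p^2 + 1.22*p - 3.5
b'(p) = 3.48*p^2 + 13.22*p + 1.22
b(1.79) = 26.52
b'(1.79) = 36.03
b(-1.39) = 4.46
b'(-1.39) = -10.43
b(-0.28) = -3.35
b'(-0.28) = -2.21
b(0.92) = 4.12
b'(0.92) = 16.33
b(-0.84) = -0.55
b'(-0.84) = -7.43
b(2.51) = 59.55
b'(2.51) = 56.33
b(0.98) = 5.14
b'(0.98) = 17.52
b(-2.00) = 11.22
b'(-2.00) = -11.30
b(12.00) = 2967.46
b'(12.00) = 660.98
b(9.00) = 1388.53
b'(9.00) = 402.08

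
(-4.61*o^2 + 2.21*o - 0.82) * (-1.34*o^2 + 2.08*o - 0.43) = 6.1774*o^4 - 12.5502*o^3 + 7.6779*o^2 - 2.6559*o + 0.3526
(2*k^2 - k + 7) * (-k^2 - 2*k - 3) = -2*k^4 - 3*k^3 - 11*k^2 - 11*k - 21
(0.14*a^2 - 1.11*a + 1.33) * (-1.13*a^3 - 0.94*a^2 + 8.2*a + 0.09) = -0.1582*a^5 + 1.1227*a^4 + 0.6885*a^3 - 10.3396*a^2 + 10.8061*a + 0.1197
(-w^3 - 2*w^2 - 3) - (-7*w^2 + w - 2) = -w^3 + 5*w^2 - w - 1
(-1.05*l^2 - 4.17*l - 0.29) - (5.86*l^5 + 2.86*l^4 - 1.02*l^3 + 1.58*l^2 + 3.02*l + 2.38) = -5.86*l^5 - 2.86*l^4 + 1.02*l^3 - 2.63*l^2 - 7.19*l - 2.67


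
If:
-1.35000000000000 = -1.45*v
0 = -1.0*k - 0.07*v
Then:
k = -0.07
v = 0.93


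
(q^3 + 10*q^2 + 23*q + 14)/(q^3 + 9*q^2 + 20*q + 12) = (q + 7)/(q + 6)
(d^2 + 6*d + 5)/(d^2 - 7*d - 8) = (d + 5)/(d - 8)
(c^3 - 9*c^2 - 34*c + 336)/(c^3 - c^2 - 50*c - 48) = (c - 7)/(c + 1)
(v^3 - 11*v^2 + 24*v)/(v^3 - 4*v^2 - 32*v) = (v - 3)/(v + 4)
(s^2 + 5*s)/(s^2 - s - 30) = s/(s - 6)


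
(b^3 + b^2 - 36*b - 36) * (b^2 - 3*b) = b^5 - 2*b^4 - 39*b^3 + 72*b^2 + 108*b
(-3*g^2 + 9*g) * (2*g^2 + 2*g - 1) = -6*g^4 + 12*g^3 + 21*g^2 - 9*g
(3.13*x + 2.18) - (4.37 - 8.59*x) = 11.72*x - 2.19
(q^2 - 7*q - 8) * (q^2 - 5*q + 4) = q^4 - 12*q^3 + 31*q^2 + 12*q - 32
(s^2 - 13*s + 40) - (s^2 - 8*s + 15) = 25 - 5*s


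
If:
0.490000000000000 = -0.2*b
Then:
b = -2.45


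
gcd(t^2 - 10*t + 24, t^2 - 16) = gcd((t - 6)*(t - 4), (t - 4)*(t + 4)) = t - 4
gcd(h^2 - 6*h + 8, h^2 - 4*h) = h - 4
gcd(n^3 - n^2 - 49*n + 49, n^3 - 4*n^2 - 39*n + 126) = n - 7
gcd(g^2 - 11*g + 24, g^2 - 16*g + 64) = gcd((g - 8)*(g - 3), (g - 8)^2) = g - 8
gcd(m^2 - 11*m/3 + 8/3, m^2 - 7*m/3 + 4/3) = m - 1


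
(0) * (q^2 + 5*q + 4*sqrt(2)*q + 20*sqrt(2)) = 0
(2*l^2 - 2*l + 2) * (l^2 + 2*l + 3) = 2*l^4 + 2*l^3 + 4*l^2 - 2*l + 6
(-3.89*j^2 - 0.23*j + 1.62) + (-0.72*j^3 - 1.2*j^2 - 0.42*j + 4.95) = -0.72*j^3 - 5.09*j^2 - 0.65*j + 6.57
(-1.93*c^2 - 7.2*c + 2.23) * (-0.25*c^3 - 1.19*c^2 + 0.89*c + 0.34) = 0.4825*c^5 + 4.0967*c^4 + 6.2928*c^3 - 9.7179*c^2 - 0.4633*c + 0.7582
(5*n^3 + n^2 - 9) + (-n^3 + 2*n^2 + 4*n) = 4*n^3 + 3*n^2 + 4*n - 9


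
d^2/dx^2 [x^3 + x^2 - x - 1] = 6*x + 2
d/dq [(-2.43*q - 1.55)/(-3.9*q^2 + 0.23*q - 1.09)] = (-9.477*q^2 - 12.09*q + 3.0052)/(15.21*q^4 - 1.794*q^3 + 8.5549*q^2 - 0.5014*q + 1.1881)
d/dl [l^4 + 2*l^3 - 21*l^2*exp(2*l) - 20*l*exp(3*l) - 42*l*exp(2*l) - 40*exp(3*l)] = 4*l^3 - 42*l^2*exp(2*l) + 6*l^2 - 60*l*exp(3*l) - 126*l*exp(2*l) - 140*exp(3*l) - 42*exp(2*l)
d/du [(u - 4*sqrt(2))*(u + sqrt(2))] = 2*u - 3*sqrt(2)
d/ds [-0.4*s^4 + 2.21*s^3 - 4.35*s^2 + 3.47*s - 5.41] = -1.6*s^3 + 6.63*s^2 - 8.7*s + 3.47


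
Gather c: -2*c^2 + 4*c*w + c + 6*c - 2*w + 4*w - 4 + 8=-2*c^2 + c*(4*w + 7) + 2*w + 4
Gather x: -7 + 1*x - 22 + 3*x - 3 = 4*x - 32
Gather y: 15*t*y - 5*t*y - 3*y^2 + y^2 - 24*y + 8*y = -2*y^2 + y*(10*t - 16)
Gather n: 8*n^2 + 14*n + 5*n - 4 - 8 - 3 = 8*n^2 + 19*n - 15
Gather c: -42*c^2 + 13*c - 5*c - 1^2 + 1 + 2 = -42*c^2 + 8*c + 2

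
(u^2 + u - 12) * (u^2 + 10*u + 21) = u^4 + 11*u^3 + 19*u^2 - 99*u - 252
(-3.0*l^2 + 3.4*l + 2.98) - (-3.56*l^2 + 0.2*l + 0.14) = 0.56*l^2 + 3.2*l + 2.84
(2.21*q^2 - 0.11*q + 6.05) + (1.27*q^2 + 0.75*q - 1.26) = 3.48*q^2 + 0.64*q + 4.79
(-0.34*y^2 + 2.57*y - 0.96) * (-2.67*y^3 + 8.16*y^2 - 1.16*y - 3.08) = 0.9078*y^5 - 9.6363*y^4 + 23.9288*y^3 - 9.7676*y^2 - 6.802*y + 2.9568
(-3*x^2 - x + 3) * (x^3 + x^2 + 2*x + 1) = -3*x^5 - 4*x^4 - 4*x^3 - 2*x^2 + 5*x + 3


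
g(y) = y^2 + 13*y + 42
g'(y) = 2*y + 13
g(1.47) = 63.27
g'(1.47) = 15.94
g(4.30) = 116.39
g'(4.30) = 21.60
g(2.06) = 73.02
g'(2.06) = 17.12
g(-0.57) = 34.91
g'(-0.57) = 11.86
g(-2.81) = 13.37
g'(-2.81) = 7.38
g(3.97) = 109.37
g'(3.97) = 20.94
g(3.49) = 99.55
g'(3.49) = 19.98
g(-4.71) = 2.95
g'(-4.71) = 3.58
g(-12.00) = 30.00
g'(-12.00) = -11.00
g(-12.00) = 30.00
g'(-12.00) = -11.00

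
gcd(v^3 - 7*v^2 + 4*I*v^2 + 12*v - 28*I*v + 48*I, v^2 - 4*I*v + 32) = v + 4*I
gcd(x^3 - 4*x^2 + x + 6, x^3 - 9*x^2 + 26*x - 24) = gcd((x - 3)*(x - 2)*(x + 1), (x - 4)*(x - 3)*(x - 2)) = x^2 - 5*x + 6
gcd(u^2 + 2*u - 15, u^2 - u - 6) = u - 3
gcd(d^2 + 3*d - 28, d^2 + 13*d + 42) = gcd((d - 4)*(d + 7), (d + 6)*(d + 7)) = d + 7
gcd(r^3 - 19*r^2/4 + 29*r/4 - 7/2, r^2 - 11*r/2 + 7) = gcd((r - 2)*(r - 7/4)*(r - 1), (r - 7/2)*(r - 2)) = r - 2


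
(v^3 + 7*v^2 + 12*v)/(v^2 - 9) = v*(v + 4)/(v - 3)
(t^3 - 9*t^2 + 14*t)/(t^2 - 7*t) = t - 2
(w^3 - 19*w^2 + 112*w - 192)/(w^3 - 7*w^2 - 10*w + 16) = (w^2 - 11*w + 24)/(w^2 + w - 2)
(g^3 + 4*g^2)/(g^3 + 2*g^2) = (g + 4)/(g + 2)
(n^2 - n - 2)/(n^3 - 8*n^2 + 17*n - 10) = (n + 1)/(n^2 - 6*n + 5)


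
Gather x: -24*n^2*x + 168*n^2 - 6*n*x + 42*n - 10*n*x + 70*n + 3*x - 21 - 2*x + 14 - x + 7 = 168*n^2 + 112*n + x*(-24*n^2 - 16*n)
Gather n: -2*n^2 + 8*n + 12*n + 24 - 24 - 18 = -2*n^2 + 20*n - 18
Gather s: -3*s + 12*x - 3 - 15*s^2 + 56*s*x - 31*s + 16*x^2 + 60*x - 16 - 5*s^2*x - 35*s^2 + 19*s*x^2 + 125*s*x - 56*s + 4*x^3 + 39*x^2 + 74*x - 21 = s^2*(-5*x - 50) + s*(19*x^2 + 181*x - 90) + 4*x^3 + 55*x^2 + 146*x - 40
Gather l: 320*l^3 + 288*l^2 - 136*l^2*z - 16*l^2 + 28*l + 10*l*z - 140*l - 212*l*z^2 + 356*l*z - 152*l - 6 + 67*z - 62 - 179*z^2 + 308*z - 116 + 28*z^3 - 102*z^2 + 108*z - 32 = 320*l^3 + l^2*(272 - 136*z) + l*(-212*z^2 + 366*z - 264) + 28*z^3 - 281*z^2 + 483*z - 216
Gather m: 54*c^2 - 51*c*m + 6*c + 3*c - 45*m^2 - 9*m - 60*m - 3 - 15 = 54*c^2 + 9*c - 45*m^2 + m*(-51*c - 69) - 18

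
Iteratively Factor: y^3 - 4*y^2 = (y)*(y^2 - 4*y) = y*(y - 4)*(y)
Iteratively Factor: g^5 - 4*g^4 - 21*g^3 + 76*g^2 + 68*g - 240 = (g - 3)*(g^4 - g^3 - 24*g^2 + 4*g + 80) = (g - 3)*(g + 4)*(g^3 - 5*g^2 - 4*g + 20) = (g - 3)*(g - 2)*(g + 4)*(g^2 - 3*g - 10) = (g - 3)*(g - 2)*(g + 2)*(g + 4)*(g - 5)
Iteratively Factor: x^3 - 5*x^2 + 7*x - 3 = (x - 1)*(x^2 - 4*x + 3) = (x - 3)*(x - 1)*(x - 1)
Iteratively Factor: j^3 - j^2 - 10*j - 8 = (j + 2)*(j^2 - 3*j - 4) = (j + 1)*(j + 2)*(j - 4)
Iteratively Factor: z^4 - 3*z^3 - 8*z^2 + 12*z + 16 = (z + 1)*(z^3 - 4*z^2 - 4*z + 16) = (z + 1)*(z + 2)*(z^2 - 6*z + 8) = (z - 4)*(z + 1)*(z + 2)*(z - 2)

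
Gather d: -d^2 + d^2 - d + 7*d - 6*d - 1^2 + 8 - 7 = 0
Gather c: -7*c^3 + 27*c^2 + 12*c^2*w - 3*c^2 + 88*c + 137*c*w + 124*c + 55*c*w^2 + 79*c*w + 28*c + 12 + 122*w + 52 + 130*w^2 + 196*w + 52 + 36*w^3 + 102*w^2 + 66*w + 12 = -7*c^3 + c^2*(12*w + 24) + c*(55*w^2 + 216*w + 240) + 36*w^3 + 232*w^2 + 384*w + 128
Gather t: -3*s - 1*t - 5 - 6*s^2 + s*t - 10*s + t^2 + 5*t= -6*s^2 - 13*s + t^2 + t*(s + 4) - 5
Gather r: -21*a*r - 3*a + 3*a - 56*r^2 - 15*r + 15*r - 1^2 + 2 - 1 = -21*a*r - 56*r^2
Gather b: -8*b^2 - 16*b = -8*b^2 - 16*b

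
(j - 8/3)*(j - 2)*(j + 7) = j^3 + 7*j^2/3 - 82*j/3 + 112/3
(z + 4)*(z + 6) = z^2 + 10*z + 24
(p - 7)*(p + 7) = p^2 - 49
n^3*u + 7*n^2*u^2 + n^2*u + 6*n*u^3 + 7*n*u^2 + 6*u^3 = (n + u)*(n + 6*u)*(n*u + u)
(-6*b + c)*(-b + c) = 6*b^2 - 7*b*c + c^2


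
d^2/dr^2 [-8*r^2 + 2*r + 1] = -16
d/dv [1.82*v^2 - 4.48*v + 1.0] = 3.64*v - 4.48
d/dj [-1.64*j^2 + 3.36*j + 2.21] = 3.36 - 3.28*j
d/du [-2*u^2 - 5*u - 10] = -4*u - 5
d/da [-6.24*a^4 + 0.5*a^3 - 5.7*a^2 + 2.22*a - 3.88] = -24.96*a^3 + 1.5*a^2 - 11.4*a + 2.22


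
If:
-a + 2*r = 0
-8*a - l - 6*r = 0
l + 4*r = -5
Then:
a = 5/9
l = -55/9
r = 5/18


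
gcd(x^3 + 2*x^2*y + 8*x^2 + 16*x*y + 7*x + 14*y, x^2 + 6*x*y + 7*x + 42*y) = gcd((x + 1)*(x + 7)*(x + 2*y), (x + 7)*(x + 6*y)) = x + 7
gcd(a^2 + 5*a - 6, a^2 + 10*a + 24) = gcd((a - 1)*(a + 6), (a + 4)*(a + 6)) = a + 6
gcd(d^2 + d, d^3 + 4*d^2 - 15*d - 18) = d + 1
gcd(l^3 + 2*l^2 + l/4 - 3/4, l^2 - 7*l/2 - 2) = 1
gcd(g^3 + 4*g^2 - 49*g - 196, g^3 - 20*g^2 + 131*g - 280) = g - 7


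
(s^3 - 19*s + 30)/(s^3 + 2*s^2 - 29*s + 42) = (s + 5)/(s + 7)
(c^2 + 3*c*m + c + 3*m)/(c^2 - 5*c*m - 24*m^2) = (c + 1)/(c - 8*m)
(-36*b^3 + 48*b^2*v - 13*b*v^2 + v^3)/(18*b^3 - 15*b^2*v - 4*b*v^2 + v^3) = (-6*b + v)/(3*b + v)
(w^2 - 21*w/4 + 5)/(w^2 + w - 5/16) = 4*(4*w^2 - 21*w + 20)/(16*w^2 + 16*w - 5)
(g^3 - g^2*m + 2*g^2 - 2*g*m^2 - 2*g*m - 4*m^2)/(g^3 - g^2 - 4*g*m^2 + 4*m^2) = (g^2 + g*m + 2*g + 2*m)/(g^2 + 2*g*m - g - 2*m)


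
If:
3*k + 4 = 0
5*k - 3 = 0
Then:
No Solution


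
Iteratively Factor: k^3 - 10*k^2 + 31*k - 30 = (k - 3)*(k^2 - 7*k + 10) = (k - 3)*(k - 2)*(k - 5)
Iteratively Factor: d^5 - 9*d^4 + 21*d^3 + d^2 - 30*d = (d - 3)*(d^4 - 6*d^3 + 3*d^2 + 10*d) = (d - 3)*(d - 2)*(d^3 - 4*d^2 - 5*d) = d*(d - 3)*(d - 2)*(d^2 - 4*d - 5) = d*(d - 5)*(d - 3)*(d - 2)*(d + 1)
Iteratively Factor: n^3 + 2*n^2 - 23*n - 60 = (n + 3)*(n^2 - n - 20) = (n - 5)*(n + 3)*(n + 4)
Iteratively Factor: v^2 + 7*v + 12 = (v + 4)*(v + 3)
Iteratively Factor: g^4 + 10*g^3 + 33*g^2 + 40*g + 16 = (g + 1)*(g^3 + 9*g^2 + 24*g + 16) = (g + 1)*(g + 4)*(g^2 + 5*g + 4) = (g + 1)*(g + 4)^2*(g + 1)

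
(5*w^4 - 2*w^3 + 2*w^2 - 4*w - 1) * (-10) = -50*w^4 + 20*w^3 - 20*w^2 + 40*w + 10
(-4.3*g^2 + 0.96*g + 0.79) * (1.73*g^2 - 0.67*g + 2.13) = -7.439*g^4 + 4.5418*g^3 - 8.4355*g^2 + 1.5155*g + 1.6827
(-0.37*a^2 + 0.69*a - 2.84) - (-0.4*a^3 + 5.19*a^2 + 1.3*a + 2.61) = 0.4*a^3 - 5.56*a^2 - 0.61*a - 5.45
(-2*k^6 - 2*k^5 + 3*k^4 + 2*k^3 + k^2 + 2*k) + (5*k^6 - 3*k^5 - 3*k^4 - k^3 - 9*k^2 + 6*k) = 3*k^6 - 5*k^5 + k^3 - 8*k^2 + 8*k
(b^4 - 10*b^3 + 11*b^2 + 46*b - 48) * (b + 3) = b^5 - 7*b^4 - 19*b^3 + 79*b^2 + 90*b - 144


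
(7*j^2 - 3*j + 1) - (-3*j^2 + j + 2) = 10*j^2 - 4*j - 1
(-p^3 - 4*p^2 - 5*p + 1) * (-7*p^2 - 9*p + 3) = 7*p^5 + 37*p^4 + 68*p^3 + 26*p^2 - 24*p + 3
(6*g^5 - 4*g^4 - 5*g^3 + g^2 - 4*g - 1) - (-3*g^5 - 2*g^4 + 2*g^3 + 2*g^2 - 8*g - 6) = 9*g^5 - 2*g^4 - 7*g^3 - g^2 + 4*g + 5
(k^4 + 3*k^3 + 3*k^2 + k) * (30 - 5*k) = -5*k^5 + 15*k^4 + 75*k^3 + 85*k^2 + 30*k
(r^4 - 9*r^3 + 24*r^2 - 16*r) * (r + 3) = r^5 - 6*r^4 - 3*r^3 + 56*r^2 - 48*r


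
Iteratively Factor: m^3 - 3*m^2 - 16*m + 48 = (m + 4)*(m^2 - 7*m + 12) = (m - 3)*(m + 4)*(m - 4)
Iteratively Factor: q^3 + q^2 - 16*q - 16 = (q + 4)*(q^2 - 3*q - 4) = (q + 1)*(q + 4)*(q - 4)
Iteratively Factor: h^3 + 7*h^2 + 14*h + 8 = (h + 4)*(h^2 + 3*h + 2) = (h + 1)*(h + 4)*(h + 2)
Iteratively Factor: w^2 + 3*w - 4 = (w + 4)*(w - 1)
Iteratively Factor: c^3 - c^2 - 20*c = (c + 4)*(c^2 - 5*c) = (c - 5)*(c + 4)*(c)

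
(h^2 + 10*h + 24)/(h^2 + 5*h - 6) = (h + 4)/(h - 1)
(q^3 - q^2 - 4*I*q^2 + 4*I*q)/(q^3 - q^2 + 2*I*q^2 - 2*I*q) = (q - 4*I)/(q + 2*I)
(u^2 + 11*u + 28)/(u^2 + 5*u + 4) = (u + 7)/(u + 1)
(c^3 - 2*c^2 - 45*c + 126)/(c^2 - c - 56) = (c^2 - 9*c + 18)/(c - 8)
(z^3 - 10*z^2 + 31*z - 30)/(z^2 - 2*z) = z - 8 + 15/z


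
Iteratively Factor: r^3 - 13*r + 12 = (r - 1)*(r^2 + r - 12) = (r - 3)*(r - 1)*(r + 4)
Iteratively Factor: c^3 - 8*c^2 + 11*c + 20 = (c + 1)*(c^2 - 9*c + 20) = (c - 4)*(c + 1)*(c - 5)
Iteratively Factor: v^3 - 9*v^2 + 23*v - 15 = (v - 3)*(v^2 - 6*v + 5) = (v - 3)*(v - 1)*(v - 5)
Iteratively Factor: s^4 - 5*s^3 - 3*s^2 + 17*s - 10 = (s - 5)*(s^3 - 3*s + 2) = (s - 5)*(s - 1)*(s^2 + s - 2) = (s - 5)*(s - 1)^2*(s + 2)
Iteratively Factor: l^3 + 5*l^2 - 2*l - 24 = (l + 4)*(l^2 + l - 6) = (l - 2)*(l + 4)*(l + 3)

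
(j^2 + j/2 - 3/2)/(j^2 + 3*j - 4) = (j + 3/2)/(j + 4)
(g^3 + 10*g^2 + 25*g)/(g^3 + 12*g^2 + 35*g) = (g + 5)/(g + 7)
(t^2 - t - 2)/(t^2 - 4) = (t + 1)/(t + 2)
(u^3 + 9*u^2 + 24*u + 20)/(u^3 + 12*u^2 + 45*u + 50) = (u + 2)/(u + 5)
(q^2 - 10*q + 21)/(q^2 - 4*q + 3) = (q - 7)/(q - 1)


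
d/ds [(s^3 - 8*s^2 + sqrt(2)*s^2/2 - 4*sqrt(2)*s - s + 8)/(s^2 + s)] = (s^4 + 2*s^3 - 7*s^2 + 9*sqrt(2)*s^2/2 - 16*s - 8)/(s^2*(s^2 + 2*s + 1))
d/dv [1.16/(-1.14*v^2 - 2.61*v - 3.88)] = (2.6448*v + 3.0276)/(1.14*v^2 + 2.61*v + 3.88)^2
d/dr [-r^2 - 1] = -2*r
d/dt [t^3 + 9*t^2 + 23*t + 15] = 3*t^2 + 18*t + 23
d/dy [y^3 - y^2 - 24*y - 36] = 3*y^2 - 2*y - 24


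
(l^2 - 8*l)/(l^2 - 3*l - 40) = l/(l + 5)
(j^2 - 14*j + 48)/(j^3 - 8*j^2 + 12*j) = (j - 8)/(j*(j - 2))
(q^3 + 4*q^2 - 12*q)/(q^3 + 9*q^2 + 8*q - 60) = q/(q + 5)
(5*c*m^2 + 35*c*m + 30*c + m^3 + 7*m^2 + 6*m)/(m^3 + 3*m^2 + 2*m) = (5*c*m + 30*c + m^2 + 6*m)/(m*(m + 2))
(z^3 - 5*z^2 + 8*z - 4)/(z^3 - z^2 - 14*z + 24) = (z^2 - 3*z + 2)/(z^2 + z - 12)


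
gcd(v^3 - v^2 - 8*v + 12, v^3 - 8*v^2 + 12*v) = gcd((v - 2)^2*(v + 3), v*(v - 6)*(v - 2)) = v - 2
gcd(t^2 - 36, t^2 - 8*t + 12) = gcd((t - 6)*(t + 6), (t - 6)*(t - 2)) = t - 6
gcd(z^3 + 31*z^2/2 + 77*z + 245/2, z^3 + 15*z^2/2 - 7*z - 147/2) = z^2 + 21*z/2 + 49/2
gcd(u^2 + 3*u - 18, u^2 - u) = 1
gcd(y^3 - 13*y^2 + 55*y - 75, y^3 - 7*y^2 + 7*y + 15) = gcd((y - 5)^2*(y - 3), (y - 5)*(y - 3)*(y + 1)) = y^2 - 8*y + 15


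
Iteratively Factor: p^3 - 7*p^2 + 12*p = (p - 3)*(p^2 - 4*p) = p*(p - 3)*(p - 4)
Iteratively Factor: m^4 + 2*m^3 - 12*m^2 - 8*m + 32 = (m + 4)*(m^3 - 2*m^2 - 4*m + 8) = (m - 2)*(m + 4)*(m^2 - 4) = (m - 2)*(m + 2)*(m + 4)*(m - 2)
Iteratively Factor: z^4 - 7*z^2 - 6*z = (z + 1)*(z^3 - z^2 - 6*z) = (z - 3)*(z + 1)*(z^2 + 2*z) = (z - 3)*(z + 1)*(z + 2)*(z)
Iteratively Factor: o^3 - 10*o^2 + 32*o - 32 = (o - 2)*(o^2 - 8*o + 16) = (o - 4)*(o - 2)*(o - 4)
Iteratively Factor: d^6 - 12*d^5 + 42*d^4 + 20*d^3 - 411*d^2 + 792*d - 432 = (d - 3)*(d^5 - 9*d^4 + 15*d^3 + 65*d^2 - 216*d + 144) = (d - 3)*(d - 1)*(d^4 - 8*d^3 + 7*d^2 + 72*d - 144) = (d - 3)*(d - 1)*(d + 3)*(d^3 - 11*d^2 + 40*d - 48) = (d - 4)*(d - 3)*(d - 1)*(d + 3)*(d^2 - 7*d + 12) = (d - 4)*(d - 3)^2*(d - 1)*(d + 3)*(d - 4)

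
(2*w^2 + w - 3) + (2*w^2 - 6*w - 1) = 4*w^2 - 5*w - 4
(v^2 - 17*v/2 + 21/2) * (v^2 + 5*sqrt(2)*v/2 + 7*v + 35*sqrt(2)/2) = v^4 - 3*v^3/2 + 5*sqrt(2)*v^3/2 - 49*v^2 - 15*sqrt(2)*v^2/4 - 245*sqrt(2)*v/2 + 147*v/2 + 735*sqrt(2)/4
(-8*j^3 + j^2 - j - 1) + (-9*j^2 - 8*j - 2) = -8*j^3 - 8*j^2 - 9*j - 3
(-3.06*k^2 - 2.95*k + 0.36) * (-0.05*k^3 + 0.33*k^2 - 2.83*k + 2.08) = 0.153*k^5 - 0.8623*k^4 + 7.6683*k^3 + 2.1025*k^2 - 7.1548*k + 0.7488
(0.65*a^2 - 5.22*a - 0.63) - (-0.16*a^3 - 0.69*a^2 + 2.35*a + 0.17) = 0.16*a^3 + 1.34*a^2 - 7.57*a - 0.8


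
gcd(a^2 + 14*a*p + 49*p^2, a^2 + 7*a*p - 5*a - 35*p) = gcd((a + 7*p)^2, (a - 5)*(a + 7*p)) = a + 7*p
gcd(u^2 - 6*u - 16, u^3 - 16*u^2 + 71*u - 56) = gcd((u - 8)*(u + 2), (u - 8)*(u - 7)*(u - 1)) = u - 8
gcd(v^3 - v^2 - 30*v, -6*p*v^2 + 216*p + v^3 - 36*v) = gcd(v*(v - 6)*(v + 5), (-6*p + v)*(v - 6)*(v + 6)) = v - 6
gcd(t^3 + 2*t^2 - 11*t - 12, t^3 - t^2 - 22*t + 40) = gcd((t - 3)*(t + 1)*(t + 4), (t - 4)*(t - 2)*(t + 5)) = 1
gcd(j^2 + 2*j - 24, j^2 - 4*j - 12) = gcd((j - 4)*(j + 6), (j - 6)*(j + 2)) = 1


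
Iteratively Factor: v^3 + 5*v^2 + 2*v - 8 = (v + 2)*(v^2 + 3*v - 4) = (v + 2)*(v + 4)*(v - 1)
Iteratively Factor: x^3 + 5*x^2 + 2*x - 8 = (x + 2)*(x^2 + 3*x - 4) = (x - 1)*(x + 2)*(x + 4)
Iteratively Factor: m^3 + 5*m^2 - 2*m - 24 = (m - 2)*(m^2 + 7*m + 12) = (m - 2)*(m + 3)*(m + 4)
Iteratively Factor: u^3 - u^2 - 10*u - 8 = (u + 1)*(u^2 - 2*u - 8) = (u + 1)*(u + 2)*(u - 4)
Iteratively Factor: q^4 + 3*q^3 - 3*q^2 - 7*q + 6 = (q + 3)*(q^3 - 3*q + 2) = (q + 2)*(q + 3)*(q^2 - 2*q + 1) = (q - 1)*(q + 2)*(q + 3)*(q - 1)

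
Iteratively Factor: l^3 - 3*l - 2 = (l - 2)*(l^2 + 2*l + 1) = (l - 2)*(l + 1)*(l + 1)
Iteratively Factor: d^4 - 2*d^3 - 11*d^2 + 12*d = (d)*(d^3 - 2*d^2 - 11*d + 12) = d*(d - 4)*(d^2 + 2*d - 3) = d*(d - 4)*(d + 3)*(d - 1)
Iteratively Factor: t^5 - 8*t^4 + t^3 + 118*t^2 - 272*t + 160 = (t - 2)*(t^4 - 6*t^3 - 11*t^2 + 96*t - 80) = (t - 5)*(t - 2)*(t^3 - t^2 - 16*t + 16) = (t - 5)*(t - 4)*(t - 2)*(t^2 + 3*t - 4) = (t - 5)*(t - 4)*(t - 2)*(t - 1)*(t + 4)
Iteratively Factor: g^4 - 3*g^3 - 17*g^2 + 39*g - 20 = (g - 1)*(g^3 - 2*g^2 - 19*g + 20) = (g - 1)*(g + 4)*(g^2 - 6*g + 5) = (g - 5)*(g - 1)*(g + 4)*(g - 1)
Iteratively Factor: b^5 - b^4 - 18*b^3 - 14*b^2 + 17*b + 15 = (b + 3)*(b^4 - 4*b^3 - 6*b^2 + 4*b + 5) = (b - 5)*(b + 3)*(b^3 + b^2 - b - 1) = (b - 5)*(b + 1)*(b + 3)*(b^2 - 1) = (b - 5)*(b + 1)^2*(b + 3)*(b - 1)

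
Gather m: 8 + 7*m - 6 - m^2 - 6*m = -m^2 + m + 2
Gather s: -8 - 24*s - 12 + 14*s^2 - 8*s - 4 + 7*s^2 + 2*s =21*s^2 - 30*s - 24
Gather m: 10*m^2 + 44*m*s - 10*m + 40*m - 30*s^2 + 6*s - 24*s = 10*m^2 + m*(44*s + 30) - 30*s^2 - 18*s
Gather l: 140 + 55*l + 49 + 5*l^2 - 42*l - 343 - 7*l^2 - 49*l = -2*l^2 - 36*l - 154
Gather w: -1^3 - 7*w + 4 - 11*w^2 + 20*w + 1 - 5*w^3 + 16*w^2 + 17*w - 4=-5*w^3 + 5*w^2 + 30*w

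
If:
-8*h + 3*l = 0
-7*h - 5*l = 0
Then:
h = 0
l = 0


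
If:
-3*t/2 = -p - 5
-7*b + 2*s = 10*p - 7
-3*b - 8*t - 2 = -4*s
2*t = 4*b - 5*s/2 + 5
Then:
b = 2918/495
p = -499/330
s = 4738/495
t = 1151/495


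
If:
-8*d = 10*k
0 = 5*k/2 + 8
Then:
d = 4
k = -16/5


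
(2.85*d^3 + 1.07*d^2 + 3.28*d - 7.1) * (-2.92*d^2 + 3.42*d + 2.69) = -8.322*d^5 + 6.6226*d^4 + 1.7483*d^3 + 34.8279*d^2 - 15.4588*d - 19.099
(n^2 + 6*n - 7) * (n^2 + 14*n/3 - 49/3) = n^4 + 32*n^3/3 + 14*n^2/3 - 392*n/3 + 343/3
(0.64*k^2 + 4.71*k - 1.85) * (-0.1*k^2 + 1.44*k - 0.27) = -0.064*k^4 + 0.4506*k^3 + 6.7946*k^2 - 3.9357*k + 0.4995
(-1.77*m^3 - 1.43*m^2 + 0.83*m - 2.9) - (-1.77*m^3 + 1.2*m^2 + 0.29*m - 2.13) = -2.63*m^2 + 0.54*m - 0.77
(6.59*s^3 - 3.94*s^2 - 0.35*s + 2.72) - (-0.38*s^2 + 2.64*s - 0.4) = 6.59*s^3 - 3.56*s^2 - 2.99*s + 3.12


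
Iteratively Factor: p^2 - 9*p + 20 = (p - 4)*(p - 5)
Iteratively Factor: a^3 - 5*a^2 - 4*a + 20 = (a - 5)*(a^2 - 4) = (a - 5)*(a + 2)*(a - 2)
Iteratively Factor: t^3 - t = (t + 1)*(t^2 - t) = (t - 1)*(t + 1)*(t)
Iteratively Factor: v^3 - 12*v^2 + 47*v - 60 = (v - 3)*(v^2 - 9*v + 20) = (v - 5)*(v - 3)*(v - 4)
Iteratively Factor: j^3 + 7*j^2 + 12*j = (j + 3)*(j^2 + 4*j) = j*(j + 3)*(j + 4)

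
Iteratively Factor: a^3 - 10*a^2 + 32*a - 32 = (a - 4)*(a^2 - 6*a + 8) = (a - 4)^2*(a - 2)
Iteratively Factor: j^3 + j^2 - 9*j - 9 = (j + 1)*(j^2 - 9) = (j - 3)*(j + 1)*(j + 3)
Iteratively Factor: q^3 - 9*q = (q)*(q^2 - 9) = q*(q - 3)*(q + 3)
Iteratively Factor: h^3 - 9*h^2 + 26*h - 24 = (h - 3)*(h^2 - 6*h + 8) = (h - 4)*(h - 3)*(h - 2)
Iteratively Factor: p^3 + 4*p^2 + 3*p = (p + 3)*(p^2 + p) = p*(p + 3)*(p + 1)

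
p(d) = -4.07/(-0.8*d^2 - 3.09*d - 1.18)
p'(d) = -4.07*(1.6*d + 3.09)/(-0.8*d^2 - 3.09*d - 1.18)^2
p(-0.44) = -164.64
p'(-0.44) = -15891.61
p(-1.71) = -2.31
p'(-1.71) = -0.46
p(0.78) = 1.00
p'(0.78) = -1.06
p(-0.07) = 4.21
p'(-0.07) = -12.95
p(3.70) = 0.17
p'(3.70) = -0.07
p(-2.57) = -2.75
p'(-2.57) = 1.91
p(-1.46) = -2.50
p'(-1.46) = -1.16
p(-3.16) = -6.83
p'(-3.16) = 22.53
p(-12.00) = 0.05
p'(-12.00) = 0.01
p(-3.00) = -4.57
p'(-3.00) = 8.79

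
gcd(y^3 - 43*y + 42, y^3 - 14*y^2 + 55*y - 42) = y^2 - 7*y + 6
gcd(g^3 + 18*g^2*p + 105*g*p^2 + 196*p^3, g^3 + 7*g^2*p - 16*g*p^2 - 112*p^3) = g^2 + 11*g*p + 28*p^2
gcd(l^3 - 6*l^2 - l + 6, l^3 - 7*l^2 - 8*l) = l + 1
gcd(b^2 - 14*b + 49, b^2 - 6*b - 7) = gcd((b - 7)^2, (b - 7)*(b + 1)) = b - 7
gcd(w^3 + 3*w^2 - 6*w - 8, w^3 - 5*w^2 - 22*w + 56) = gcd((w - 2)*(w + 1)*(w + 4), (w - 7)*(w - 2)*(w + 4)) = w^2 + 2*w - 8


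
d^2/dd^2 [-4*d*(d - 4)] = -8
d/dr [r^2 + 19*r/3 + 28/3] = 2*r + 19/3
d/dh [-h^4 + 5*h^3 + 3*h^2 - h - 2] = -4*h^3 + 15*h^2 + 6*h - 1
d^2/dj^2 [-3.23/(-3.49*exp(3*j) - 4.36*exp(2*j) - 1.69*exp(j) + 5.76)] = (3.23*(10.47*exp(2*j) + 8.72*exp(j) + 1.69)*(20.94*exp(2*j) + 17.44*exp(j) + 3.38)*exp(j) - (101.4543*exp(2*j) + 56.3312*exp(j) + 5.4587)*(3.49*exp(3*j) + 4.36*exp(2*j) + 1.69*exp(j) - 5.76))*exp(j)/(3.49*exp(3*j) + 4.36*exp(2*j) + 1.69*exp(j) - 5.76)^3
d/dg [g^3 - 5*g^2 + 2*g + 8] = 3*g^2 - 10*g + 2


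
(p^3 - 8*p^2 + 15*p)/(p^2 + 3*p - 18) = p*(p - 5)/(p + 6)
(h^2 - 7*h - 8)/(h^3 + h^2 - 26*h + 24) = (h^2 - 7*h - 8)/(h^3 + h^2 - 26*h + 24)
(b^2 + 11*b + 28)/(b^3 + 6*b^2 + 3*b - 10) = (b^2 + 11*b + 28)/(b^3 + 6*b^2 + 3*b - 10)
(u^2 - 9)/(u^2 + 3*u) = (u - 3)/u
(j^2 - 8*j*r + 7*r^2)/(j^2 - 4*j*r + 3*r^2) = (-j + 7*r)/(-j + 3*r)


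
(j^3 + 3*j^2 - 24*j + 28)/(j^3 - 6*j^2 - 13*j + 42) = (j^2 + 5*j - 14)/(j^2 - 4*j - 21)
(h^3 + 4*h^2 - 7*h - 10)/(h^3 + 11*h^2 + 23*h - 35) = (h^2 - h - 2)/(h^2 + 6*h - 7)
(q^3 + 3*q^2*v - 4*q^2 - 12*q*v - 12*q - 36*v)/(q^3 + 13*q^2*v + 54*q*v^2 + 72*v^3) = (q^2 - 4*q - 12)/(q^2 + 10*q*v + 24*v^2)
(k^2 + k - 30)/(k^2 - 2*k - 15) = (k + 6)/(k + 3)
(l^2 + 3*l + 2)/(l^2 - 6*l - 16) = (l + 1)/(l - 8)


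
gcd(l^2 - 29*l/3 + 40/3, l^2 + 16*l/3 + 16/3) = 1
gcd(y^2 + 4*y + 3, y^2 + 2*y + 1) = y + 1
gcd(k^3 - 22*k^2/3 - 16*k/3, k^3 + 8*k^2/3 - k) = k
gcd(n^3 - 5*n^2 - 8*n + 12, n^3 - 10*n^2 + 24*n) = n - 6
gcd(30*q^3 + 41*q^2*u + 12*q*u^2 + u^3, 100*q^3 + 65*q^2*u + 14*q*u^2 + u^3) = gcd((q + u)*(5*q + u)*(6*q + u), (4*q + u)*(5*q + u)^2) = 5*q + u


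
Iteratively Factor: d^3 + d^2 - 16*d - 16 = (d + 1)*(d^2 - 16) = (d - 4)*(d + 1)*(d + 4)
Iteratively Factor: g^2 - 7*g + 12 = (g - 3)*(g - 4)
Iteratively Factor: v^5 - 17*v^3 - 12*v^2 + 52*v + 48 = (v + 3)*(v^4 - 3*v^3 - 8*v^2 + 12*v + 16) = (v - 4)*(v + 3)*(v^3 + v^2 - 4*v - 4) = (v - 4)*(v - 2)*(v + 3)*(v^2 + 3*v + 2) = (v - 4)*(v - 2)*(v + 2)*(v + 3)*(v + 1)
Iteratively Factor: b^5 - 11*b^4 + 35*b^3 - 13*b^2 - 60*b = (b)*(b^4 - 11*b^3 + 35*b^2 - 13*b - 60) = b*(b - 4)*(b^3 - 7*b^2 + 7*b + 15) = b*(b - 5)*(b - 4)*(b^2 - 2*b - 3) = b*(b - 5)*(b - 4)*(b - 3)*(b + 1)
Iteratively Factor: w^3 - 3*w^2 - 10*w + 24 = (w - 2)*(w^2 - w - 12) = (w - 2)*(w + 3)*(w - 4)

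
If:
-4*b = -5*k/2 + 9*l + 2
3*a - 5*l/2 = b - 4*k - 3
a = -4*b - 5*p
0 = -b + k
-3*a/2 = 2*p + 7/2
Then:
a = -6353/3081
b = 2372/3081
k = 2372/3081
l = -360/1027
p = -209/1027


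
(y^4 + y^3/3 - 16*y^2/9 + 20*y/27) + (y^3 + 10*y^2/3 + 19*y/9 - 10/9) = y^4 + 4*y^3/3 + 14*y^2/9 + 77*y/27 - 10/9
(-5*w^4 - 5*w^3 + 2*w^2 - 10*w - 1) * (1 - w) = 5*w^5 - 7*w^3 + 12*w^2 - 9*w - 1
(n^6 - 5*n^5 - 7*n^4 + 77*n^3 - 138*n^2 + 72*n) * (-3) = -3*n^6 + 15*n^5 + 21*n^4 - 231*n^3 + 414*n^2 - 216*n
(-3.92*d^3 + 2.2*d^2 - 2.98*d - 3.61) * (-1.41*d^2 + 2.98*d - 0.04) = 5.5272*d^5 - 14.7836*d^4 + 10.9146*d^3 - 3.8783*d^2 - 10.6386*d + 0.1444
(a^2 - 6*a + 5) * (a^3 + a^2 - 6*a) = a^5 - 5*a^4 - 7*a^3 + 41*a^2 - 30*a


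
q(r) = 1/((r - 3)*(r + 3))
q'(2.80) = -4.16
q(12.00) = 0.01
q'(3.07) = -34.01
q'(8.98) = -0.00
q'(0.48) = -0.01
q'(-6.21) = 0.01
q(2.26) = -0.26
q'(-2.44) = 0.53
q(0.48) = -0.11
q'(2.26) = -0.30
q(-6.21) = 0.03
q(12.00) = 0.01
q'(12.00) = 0.00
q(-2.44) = -0.33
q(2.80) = -0.86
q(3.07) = 2.35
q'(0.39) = -0.01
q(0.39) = -0.11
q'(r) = -1/((r - 3)*(r + 3)^2) - 1/((r - 3)^2*(r + 3)) = -2*r/(r^4 - 18*r^2 + 81)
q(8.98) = 0.01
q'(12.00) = 0.00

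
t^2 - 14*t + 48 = (t - 8)*(t - 6)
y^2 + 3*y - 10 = (y - 2)*(y + 5)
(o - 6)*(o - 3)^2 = o^3 - 12*o^2 + 45*o - 54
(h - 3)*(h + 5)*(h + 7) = h^3 + 9*h^2 - h - 105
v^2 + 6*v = v*(v + 6)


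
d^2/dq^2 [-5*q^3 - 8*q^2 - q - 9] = -30*q - 16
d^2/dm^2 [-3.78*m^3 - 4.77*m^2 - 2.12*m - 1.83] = -22.68*m - 9.54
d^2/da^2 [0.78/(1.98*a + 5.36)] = 6.115824/(1.98*a + 5.36)^3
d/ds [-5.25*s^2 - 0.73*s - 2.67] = -10.5*s - 0.73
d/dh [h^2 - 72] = 2*h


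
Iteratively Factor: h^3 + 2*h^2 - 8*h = (h - 2)*(h^2 + 4*h) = (h - 2)*(h + 4)*(h)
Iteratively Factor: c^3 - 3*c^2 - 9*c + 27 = (c - 3)*(c^2 - 9) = (c - 3)*(c + 3)*(c - 3)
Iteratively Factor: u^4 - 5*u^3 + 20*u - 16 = (u - 2)*(u^3 - 3*u^2 - 6*u + 8) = (u - 4)*(u - 2)*(u^2 + u - 2) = (u - 4)*(u - 2)*(u - 1)*(u + 2)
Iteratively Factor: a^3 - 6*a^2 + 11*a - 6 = (a - 2)*(a^2 - 4*a + 3) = (a - 2)*(a - 1)*(a - 3)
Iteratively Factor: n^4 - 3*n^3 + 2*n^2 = (n)*(n^3 - 3*n^2 + 2*n) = n*(n - 1)*(n^2 - 2*n) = n*(n - 2)*(n - 1)*(n)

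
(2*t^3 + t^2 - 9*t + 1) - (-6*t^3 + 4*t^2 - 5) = 8*t^3 - 3*t^2 - 9*t + 6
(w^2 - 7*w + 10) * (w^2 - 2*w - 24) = w^4 - 9*w^3 + 148*w - 240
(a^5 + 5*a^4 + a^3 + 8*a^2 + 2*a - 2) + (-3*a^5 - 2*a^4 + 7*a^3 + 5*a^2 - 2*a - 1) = -2*a^5 + 3*a^4 + 8*a^3 + 13*a^2 - 3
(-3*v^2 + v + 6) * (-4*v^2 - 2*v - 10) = 12*v^4 + 2*v^3 + 4*v^2 - 22*v - 60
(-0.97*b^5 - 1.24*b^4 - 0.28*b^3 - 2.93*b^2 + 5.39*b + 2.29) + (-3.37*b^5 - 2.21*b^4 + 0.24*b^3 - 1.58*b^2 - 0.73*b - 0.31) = -4.34*b^5 - 3.45*b^4 - 0.04*b^3 - 4.51*b^2 + 4.66*b + 1.98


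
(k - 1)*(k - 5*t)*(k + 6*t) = k^3 + k^2*t - k^2 - 30*k*t^2 - k*t + 30*t^2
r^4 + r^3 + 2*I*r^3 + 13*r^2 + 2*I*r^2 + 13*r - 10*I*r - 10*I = (r + 1)*(r - 2*I)*(r - I)*(r + 5*I)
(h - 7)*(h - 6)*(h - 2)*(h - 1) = h^4 - 16*h^3 + 83*h^2 - 152*h + 84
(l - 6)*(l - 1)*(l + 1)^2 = l^4 - 5*l^3 - 7*l^2 + 5*l + 6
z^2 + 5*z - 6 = (z - 1)*(z + 6)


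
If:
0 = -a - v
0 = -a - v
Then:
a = -v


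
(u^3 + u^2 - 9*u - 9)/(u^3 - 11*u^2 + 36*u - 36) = (u^2 + 4*u + 3)/(u^2 - 8*u + 12)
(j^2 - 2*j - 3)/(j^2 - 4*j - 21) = (-j^2 + 2*j + 3)/(-j^2 + 4*j + 21)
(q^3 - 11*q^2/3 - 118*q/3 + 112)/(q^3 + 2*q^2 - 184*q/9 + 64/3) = 3*(q - 7)/(3*q - 4)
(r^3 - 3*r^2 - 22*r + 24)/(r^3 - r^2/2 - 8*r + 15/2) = 2*(r^2 - 2*r - 24)/(2*r^2 + r - 15)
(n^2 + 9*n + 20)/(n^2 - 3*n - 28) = (n + 5)/(n - 7)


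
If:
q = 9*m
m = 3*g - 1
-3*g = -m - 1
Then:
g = q/27 + 1/3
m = q/9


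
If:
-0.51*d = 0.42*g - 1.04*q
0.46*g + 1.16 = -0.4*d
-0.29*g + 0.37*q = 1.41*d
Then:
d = 0.32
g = -2.80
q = -0.97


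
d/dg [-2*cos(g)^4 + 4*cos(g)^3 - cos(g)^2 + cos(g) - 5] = (8*cos(g)^3 - 12*cos(g)^2 + 2*cos(g) - 1)*sin(g)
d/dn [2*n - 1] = 2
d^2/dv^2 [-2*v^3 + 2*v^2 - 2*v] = 4 - 12*v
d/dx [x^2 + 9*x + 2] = 2*x + 9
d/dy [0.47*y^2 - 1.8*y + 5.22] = 0.94*y - 1.8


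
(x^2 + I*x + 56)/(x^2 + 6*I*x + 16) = (x - 7*I)/(x - 2*I)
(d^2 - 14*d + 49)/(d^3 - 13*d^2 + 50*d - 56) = (d - 7)/(d^2 - 6*d + 8)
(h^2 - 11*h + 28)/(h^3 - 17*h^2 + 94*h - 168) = 1/(h - 6)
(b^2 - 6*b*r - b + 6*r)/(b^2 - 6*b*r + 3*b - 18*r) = (b - 1)/(b + 3)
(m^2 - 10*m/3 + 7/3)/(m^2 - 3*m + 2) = (m - 7/3)/(m - 2)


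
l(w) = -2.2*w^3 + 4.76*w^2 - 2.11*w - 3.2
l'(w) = -6.6*w^2 + 9.52*w - 2.11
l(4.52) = -118.65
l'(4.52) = -93.92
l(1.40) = -2.86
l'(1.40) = -1.72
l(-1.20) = 9.99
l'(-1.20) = -23.04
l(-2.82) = 89.94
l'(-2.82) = -81.44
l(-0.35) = -1.78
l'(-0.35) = -6.25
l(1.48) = -3.03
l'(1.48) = -2.48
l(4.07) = -81.26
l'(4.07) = -72.69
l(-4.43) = 290.83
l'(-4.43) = -173.81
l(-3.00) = 105.37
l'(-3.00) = -90.07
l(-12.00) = 4509.16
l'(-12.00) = -1066.75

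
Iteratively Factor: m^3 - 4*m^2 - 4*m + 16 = (m - 4)*(m^2 - 4) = (m - 4)*(m - 2)*(m + 2)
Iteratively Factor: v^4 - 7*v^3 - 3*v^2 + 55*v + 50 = (v - 5)*(v^3 - 2*v^2 - 13*v - 10) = (v - 5)^2*(v^2 + 3*v + 2) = (v - 5)^2*(v + 1)*(v + 2)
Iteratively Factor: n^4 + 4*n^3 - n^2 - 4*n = (n + 1)*(n^3 + 3*n^2 - 4*n) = n*(n + 1)*(n^2 + 3*n - 4) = n*(n + 1)*(n + 4)*(n - 1)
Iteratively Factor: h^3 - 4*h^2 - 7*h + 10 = (h - 5)*(h^2 + h - 2) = (h - 5)*(h + 2)*(h - 1)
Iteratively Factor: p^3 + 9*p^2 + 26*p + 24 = (p + 4)*(p^2 + 5*p + 6) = (p + 2)*(p + 4)*(p + 3)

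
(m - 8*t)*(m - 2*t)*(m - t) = m^3 - 11*m^2*t + 26*m*t^2 - 16*t^3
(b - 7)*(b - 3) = b^2 - 10*b + 21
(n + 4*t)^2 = n^2 + 8*n*t + 16*t^2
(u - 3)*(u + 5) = u^2 + 2*u - 15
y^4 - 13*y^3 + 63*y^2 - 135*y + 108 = (y - 4)*(y - 3)^3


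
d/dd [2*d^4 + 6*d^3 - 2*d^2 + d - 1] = 8*d^3 + 18*d^2 - 4*d + 1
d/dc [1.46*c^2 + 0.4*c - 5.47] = 2.92*c + 0.4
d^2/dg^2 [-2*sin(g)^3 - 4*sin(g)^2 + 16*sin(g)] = 18*sin(g)^3 + 16*sin(g)^2 - 28*sin(g) - 8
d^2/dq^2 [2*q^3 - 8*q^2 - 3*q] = 12*q - 16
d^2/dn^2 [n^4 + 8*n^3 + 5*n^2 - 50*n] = 12*n^2 + 48*n + 10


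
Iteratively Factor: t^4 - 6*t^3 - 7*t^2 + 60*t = (t - 4)*(t^3 - 2*t^2 - 15*t) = (t - 5)*(t - 4)*(t^2 + 3*t) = (t - 5)*(t - 4)*(t + 3)*(t)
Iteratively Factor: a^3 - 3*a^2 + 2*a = (a - 2)*(a^2 - a) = a*(a - 2)*(a - 1)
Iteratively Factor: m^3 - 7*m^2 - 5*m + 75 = (m - 5)*(m^2 - 2*m - 15) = (m - 5)^2*(m + 3)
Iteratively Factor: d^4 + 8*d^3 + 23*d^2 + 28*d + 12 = (d + 2)*(d^3 + 6*d^2 + 11*d + 6) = (d + 2)^2*(d^2 + 4*d + 3) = (d + 1)*(d + 2)^2*(d + 3)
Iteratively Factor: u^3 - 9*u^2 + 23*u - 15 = (u - 1)*(u^2 - 8*u + 15) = (u - 5)*(u - 1)*(u - 3)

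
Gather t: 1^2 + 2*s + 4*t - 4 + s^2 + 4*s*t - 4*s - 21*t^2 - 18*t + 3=s^2 - 2*s - 21*t^2 + t*(4*s - 14)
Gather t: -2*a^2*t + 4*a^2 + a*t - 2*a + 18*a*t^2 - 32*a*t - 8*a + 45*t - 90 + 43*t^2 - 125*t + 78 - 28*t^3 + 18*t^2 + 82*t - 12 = 4*a^2 - 10*a - 28*t^3 + t^2*(18*a + 61) + t*(-2*a^2 - 31*a + 2) - 24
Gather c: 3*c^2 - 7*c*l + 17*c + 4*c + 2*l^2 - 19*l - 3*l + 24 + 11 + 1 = 3*c^2 + c*(21 - 7*l) + 2*l^2 - 22*l + 36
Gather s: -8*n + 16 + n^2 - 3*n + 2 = n^2 - 11*n + 18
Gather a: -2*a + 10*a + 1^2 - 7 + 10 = 8*a + 4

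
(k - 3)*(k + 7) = k^2 + 4*k - 21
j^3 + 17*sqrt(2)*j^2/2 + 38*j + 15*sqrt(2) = (j + sqrt(2)/2)*(j + 3*sqrt(2))*(j + 5*sqrt(2))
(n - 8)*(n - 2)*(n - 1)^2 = n^4 - 12*n^3 + 37*n^2 - 42*n + 16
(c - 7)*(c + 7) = c^2 - 49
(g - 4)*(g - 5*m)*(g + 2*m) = g^3 - 3*g^2*m - 4*g^2 - 10*g*m^2 + 12*g*m + 40*m^2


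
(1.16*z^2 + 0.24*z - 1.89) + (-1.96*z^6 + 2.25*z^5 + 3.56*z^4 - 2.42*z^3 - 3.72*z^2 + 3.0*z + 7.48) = -1.96*z^6 + 2.25*z^5 + 3.56*z^4 - 2.42*z^3 - 2.56*z^2 + 3.24*z + 5.59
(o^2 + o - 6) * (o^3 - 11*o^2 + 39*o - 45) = o^5 - 10*o^4 + 22*o^3 + 60*o^2 - 279*o + 270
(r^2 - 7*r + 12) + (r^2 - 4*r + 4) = 2*r^2 - 11*r + 16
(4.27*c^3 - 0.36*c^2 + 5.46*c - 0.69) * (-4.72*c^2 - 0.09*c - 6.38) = -20.1544*c^5 + 1.3149*c^4 - 52.9814*c^3 + 5.0622*c^2 - 34.7727*c + 4.4022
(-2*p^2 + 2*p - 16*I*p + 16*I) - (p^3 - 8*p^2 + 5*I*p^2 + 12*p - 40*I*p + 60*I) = -p^3 + 6*p^2 - 5*I*p^2 - 10*p + 24*I*p - 44*I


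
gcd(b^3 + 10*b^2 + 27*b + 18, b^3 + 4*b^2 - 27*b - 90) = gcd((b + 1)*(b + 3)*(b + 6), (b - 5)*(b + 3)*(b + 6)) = b^2 + 9*b + 18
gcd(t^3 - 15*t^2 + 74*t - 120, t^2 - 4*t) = t - 4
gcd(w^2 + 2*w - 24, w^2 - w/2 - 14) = w - 4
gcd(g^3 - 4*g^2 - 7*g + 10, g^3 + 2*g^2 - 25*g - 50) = g^2 - 3*g - 10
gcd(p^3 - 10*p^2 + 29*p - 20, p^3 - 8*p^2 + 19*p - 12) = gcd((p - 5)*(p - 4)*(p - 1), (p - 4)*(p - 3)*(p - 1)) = p^2 - 5*p + 4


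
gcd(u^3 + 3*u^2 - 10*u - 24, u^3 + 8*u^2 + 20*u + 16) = u^2 + 6*u + 8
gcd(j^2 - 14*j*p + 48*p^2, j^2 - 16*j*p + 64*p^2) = -j + 8*p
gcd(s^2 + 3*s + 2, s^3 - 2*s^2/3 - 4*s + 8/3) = s + 2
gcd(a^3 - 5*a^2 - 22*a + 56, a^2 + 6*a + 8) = a + 4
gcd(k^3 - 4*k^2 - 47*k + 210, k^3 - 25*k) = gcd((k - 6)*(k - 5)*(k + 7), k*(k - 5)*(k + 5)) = k - 5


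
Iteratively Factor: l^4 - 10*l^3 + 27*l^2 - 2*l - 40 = (l + 1)*(l^3 - 11*l^2 + 38*l - 40) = (l - 2)*(l + 1)*(l^2 - 9*l + 20) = (l - 4)*(l - 2)*(l + 1)*(l - 5)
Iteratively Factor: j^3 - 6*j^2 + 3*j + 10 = (j + 1)*(j^2 - 7*j + 10) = (j - 2)*(j + 1)*(j - 5)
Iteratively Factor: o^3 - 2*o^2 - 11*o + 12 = (o + 3)*(o^2 - 5*o + 4) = (o - 4)*(o + 3)*(o - 1)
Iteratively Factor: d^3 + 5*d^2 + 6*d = (d + 3)*(d^2 + 2*d) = (d + 2)*(d + 3)*(d)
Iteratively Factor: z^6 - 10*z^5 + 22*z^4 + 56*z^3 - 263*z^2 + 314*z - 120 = (z + 3)*(z^5 - 13*z^4 + 61*z^3 - 127*z^2 + 118*z - 40) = (z - 4)*(z + 3)*(z^4 - 9*z^3 + 25*z^2 - 27*z + 10) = (z - 4)*(z - 1)*(z + 3)*(z^3 - 8*z^2 + 17*z - 10) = (z - 4)*(z - 2)*(z - 1)*(z + 3)*(z^2 - 6*z + 5) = (z - 4)*(z - 2)*(z - 1)^2*(z + 3)*(z - 5)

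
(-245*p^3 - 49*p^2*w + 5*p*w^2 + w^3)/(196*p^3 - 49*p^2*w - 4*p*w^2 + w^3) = (-5*p - w)/(4*p - w)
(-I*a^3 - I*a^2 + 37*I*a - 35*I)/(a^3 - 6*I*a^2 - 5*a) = I*(a^3 + a^2 - 37*a + 35)/(a*(-a^2 + 6*I*a + 5))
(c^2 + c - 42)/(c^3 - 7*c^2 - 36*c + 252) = (c + 7)/(c^2 - c - 42)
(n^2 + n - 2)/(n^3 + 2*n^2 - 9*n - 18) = (n - 1)/(n^2 - 9)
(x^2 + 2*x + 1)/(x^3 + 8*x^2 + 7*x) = (x + 1)/(x*(x + 7))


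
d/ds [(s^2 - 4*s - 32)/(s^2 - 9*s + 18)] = 5*(-s^2 + 20*s - 72)/(s^4 - 18*s^3 + 117*s^2 - 324*s + 324)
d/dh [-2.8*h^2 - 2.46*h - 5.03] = -5.6*h - 2.46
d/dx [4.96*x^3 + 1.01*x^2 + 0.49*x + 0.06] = 14.88*x^2 + 2.02*x + 0.49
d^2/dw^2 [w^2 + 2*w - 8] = 2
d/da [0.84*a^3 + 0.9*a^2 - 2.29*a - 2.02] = 2.52*a^2 + 1.8*a - 2.29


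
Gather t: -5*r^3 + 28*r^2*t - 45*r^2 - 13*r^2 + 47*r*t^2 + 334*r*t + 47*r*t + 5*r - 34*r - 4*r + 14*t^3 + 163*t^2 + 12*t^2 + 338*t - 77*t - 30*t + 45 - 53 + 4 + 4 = -5*r^3 - 58*r^2 - 33*r + 14*t^3 + t^2*(47*r + 175) + t*(28*r^2 + 381*r + 231)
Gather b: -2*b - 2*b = -4*b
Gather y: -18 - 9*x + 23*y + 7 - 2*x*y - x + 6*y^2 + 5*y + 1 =-10*x + 6*y^2 + y*(28 - 2*x) - 10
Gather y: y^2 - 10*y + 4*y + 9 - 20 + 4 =y^2 - 6*y - 7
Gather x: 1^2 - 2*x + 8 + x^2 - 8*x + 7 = x^2 - 10*x + 16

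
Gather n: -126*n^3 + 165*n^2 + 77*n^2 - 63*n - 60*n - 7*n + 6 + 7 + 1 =-126*n^3 + 242*n^2 - 130*n + 14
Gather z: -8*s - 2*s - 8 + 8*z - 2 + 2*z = -10*s + 10*z - 10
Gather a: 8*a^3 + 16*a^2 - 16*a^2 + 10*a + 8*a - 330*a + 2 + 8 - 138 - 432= 8*a^3 - 312*a - 560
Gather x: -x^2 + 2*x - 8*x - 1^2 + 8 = -x^2 - 6*x + 7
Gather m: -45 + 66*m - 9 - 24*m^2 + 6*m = -24*m^2 + 72*m - 54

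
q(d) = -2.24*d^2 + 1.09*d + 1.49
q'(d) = 1.09 - 4.48*d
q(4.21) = -33.62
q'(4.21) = -17.77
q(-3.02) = -22.23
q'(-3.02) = 14.62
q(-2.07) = -10.36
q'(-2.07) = 10.36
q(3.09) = -16.53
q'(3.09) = -12.75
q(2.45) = -9.29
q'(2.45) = -9.89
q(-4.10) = -40.63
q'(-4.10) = 19.46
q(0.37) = 1.59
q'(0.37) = -0.57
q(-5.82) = -80.73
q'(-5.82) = 27.16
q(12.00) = -307.99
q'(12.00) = -52.67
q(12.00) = -307.99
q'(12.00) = -52.67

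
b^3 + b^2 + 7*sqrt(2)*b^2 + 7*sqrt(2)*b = b*(b + 1)*(b + 7*sqrt(2))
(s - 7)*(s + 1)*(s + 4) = s^3 - 2*s^2 - 31*s - 28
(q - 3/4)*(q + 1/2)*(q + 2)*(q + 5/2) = q^4 + 17*q^3/4 + 7*q^2/2 - 47*q/16 - 15/8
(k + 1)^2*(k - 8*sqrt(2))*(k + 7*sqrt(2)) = k^4 - sqrt(2)*k^3 + 2*k^3 - 111*k^2 - 2*sqrt(2)*k^2 - 224*k - sqrt(2)*k - 112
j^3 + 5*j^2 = j^2*(j + 5)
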